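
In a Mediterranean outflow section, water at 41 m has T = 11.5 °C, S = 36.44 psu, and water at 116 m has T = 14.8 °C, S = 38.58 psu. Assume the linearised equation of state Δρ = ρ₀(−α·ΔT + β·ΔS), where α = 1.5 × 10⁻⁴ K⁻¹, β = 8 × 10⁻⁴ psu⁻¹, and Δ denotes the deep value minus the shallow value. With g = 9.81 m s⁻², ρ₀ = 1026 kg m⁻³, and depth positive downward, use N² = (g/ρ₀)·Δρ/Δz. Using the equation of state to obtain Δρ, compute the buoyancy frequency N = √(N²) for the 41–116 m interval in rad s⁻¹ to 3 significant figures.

0.0126 rad s⁻¹

ΔT = +3.3 K, ΔS = +2.14 psu (deep − shallow).
Δρ/ρ₀ = −αΔT + βΔS = -4.95 × 10⁻⁴ + 1.712 × 10⁻³ = 1.217 × 10⁻³, so Δρ ≈ 1.249 kg m⁻³.
N² = (g/ρ₀)·Δρ/Δz = g·(Δρ/ρ₀)/Δz = 9.81 × 1.217 × 10⁻³ / 75 = 1.5918 × 10⁻⁴ s⁻².
N = √(1.5918 × 10⁻⁴) = 0.012617 rad s⁻¹ ≈ 0.0126 rad s⁻¹.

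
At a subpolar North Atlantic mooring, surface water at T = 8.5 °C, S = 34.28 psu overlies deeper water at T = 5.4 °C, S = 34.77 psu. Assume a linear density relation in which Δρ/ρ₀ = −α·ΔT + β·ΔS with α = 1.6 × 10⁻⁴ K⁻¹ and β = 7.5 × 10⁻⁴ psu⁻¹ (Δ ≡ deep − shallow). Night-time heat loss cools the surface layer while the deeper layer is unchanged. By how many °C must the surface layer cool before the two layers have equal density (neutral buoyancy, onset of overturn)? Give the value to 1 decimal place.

5.4 °C

Neutral buoyancy requires Δρ = 0, i.e. −α(T_deep − T_surf′) + β(S_deep − S_surf) = 0.
T_surf′ = T_deep − (β/α)·ΔS = 5.4 − (7.5 × 10⁻⁴/1.6 × 10⁻⁴)·(+0.49) = 3.103 °C.
Cooling required: 8.5 − (3.103) = 5.397 °C.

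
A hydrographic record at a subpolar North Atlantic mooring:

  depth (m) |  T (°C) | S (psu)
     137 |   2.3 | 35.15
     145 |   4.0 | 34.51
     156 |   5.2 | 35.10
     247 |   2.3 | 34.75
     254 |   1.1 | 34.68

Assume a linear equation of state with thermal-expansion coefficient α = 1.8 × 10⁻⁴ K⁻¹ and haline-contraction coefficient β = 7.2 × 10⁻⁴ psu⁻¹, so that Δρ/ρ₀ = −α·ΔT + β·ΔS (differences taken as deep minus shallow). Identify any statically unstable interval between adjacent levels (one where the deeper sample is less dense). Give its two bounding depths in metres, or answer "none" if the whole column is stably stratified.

Evaluate Δρ/ρ₀ = −αΔT + βΔS across each adjacent pair:
  137–145 m: −αΔT+βΔS = −(1.8 × 10⁻⁴)(+1.7)+(7.2 × 10⁻⁴)(-0.64) = -7.7 × 10⁻⁴ → UNSTABLE
  145–156 m: −αΔT+βΔS = −(1.8 × 10⁻⁴)(+1.2)+(7.2 × 10⁻⁴)(+0.59) = 2.1 × 10⁻⁴ → stable
  156–247 m: −αΔT+βΔS = −(1.8 × 10⁻⁴)(-2.9)+(7.2 × 10⁻⁴)(-0.35) = 2.7 × 10⁻⁴ → stable
  247–254 m: −αΔT+βΔS = −(1.8 × 10⁻⁴)(-1.2)+(7.2 × 10⁻⁴)(-0.07) = 1.7 × 10⁻⁴ → stable
The 137–145 m interval has Δρ < 0: lighter water underlies denser water.

137–145 m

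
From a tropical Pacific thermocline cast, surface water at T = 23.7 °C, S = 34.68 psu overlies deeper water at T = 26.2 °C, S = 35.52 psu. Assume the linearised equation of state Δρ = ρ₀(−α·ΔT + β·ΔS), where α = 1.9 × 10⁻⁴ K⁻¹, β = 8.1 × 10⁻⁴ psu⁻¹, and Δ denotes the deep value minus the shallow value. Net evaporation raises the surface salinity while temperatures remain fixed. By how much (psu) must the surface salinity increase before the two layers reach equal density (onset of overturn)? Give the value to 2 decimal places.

0.25 psu

Neutral buoyancy requires −α(T_deep − T_surf) + β(S_deep − S_surf′) = 0.
S_surf′ = S_deep − (α/β)·ΔT = 35.52 − (1.9 × 10⁻⁴/8.1 × 10⁻⁴)·(+2.5) = 34.9336 psu.
Increase required: 34.9336 − 34.68 = 0.2536 psu.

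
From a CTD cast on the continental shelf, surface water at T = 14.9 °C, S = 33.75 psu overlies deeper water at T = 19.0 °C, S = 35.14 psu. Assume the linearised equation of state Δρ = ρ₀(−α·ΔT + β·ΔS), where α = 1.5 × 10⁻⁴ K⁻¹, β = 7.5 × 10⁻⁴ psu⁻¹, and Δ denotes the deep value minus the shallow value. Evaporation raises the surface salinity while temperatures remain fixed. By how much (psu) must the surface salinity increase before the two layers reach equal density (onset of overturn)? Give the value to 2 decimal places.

0.57 psu

Neutral buoyancy requires −α(T_deep − T_surf) + β(S_deep − S_surf′) = 0.
S_surf′ = S_deep − (α/β)·ΔT = 35.14 − (1.5 × 10⁻⁴/7.5 × 10⁻⁴)·(+4.1) = 34.3200 psu.
Increase required: 34.3200 − 33.75 = 0.5700 psu.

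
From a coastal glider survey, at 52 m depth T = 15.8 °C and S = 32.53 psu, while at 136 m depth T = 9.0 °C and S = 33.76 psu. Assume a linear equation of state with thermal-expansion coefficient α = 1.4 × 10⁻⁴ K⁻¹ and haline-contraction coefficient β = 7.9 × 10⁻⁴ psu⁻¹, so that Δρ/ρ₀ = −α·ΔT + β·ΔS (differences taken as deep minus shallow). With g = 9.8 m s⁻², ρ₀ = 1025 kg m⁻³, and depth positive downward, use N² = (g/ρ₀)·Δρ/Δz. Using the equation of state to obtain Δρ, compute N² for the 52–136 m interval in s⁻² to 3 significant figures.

ΔT = -6.8 K, ΔS = +1.23 psu (deep − shallow).
Δρ/ρ₀ = −αΔT + βΔS = 9.52 × 10⁻⁴ + 9.717 × 10⁻⁴ = 1.9237 × 10⁻³, so Δρ ≈ 1.972 kg m⁻³.
N² = (g/ρ₀)·Δρ/Δz = g·(Δρ/ρ₀)/Δz = 9.8 × 1.9237 × 10⁻³ / 84 = 2.2443 × 10⁻⁴ s⁻² ≈ 2.24 × 10⁻⁴ s⁻².

2.24 × 10⁻⁴ s⁻²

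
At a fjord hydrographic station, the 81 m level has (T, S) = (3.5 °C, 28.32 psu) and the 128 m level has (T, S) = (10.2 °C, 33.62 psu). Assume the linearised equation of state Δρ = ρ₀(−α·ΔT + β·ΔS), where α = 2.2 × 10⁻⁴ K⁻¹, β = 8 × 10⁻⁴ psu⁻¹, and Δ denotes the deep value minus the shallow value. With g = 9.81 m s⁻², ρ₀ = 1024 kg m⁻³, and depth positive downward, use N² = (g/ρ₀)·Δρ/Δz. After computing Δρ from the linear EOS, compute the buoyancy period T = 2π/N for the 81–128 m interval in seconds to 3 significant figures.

261 s

ΔT = +6.7 K, ΔS = +5.30 psu (deep − shallow).
Δρ/ρ₀ = −αΔT + βΔS = -1.474 × 10⁻³ + 4.24 × 10⁻³ = 2.766 × 10⁻³, so Δρ ≈ 2.832 kg m⁻³.
N² = (g/ρ₀)·Δρ/Δz = g·(Δρ/ρ₀)/Δz = 9.81 × 2.766 × 10⁻³ / 47 = 5.7733 × 10⁻⁴ s⁻².
N = √(5.7733 × 10⁻⁴) = 0.024028 rad s⁻¹ → T = 2π/N = 261.49 s ≈ 261 s.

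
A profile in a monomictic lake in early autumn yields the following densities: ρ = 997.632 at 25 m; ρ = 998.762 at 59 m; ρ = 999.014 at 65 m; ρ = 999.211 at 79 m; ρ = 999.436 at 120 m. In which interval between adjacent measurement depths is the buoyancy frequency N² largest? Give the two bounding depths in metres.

Compute the density gradient over each adjacent pair:
  25–59 m: Δρ/Δz = 1.130/34 = 0.033 kg m⁻⁴
  59–65 m: Δρ/Δz = 0.252/6 = 0.042 kg m⁻⁴
  65–79 m: Δρ/Δz = 0.197/14 = 0.014 kg m⁻⁴
  79–120 m: Δρ/Δz = 0.225/41 = 5.5 × 10⁻³ kg m⁻⁴
The largest gradient is in the 59–65 m interval — the pycnocline.

59–65 m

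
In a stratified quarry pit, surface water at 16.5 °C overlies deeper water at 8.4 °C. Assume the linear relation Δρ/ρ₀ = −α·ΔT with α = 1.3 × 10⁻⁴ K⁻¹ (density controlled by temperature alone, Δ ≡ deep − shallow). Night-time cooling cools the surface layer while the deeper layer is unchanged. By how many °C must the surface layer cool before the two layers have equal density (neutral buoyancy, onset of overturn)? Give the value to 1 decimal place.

With temperature the only control, equal density requires T_surf′ = T_deep.
T_surf′ = 8.4 °C.
Cooling required: 16.5 − 8.4 = 8.1 °C.

8.1 °C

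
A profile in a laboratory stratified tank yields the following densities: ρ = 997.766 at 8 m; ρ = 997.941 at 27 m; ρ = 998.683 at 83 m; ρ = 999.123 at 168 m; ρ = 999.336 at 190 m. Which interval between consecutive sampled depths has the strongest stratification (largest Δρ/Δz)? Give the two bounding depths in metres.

27–83 m

Compute the density gradient over each adjacent pair:
  8–27 m: Δρ/Δz = 0.175/19 = 9.2 × 10⁻³ kg m⁻⁴
  27–83 m: Δρ/Δz = 0.742/56 = 0.013 kg m⁻⁴
  83–168 m: Δρ/Δz = 0.440/85 = 5.2 × 10⁻³ kg m⁻⁴
  168–190 m: Δρ/Δz = 0.213/22 = 9.7 × 10⁻³ kg m⁻⁴
The largest gradient is in the 27–83 m interval — the pycnocline.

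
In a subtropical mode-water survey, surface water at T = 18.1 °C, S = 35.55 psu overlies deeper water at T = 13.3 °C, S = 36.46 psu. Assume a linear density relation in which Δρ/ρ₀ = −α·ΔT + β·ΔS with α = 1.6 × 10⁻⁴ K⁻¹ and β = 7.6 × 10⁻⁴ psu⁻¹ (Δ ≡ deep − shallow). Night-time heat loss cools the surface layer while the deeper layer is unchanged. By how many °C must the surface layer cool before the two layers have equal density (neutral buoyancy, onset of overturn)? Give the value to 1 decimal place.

9.1 °C

Neutral buoyancy requires Δρ = 0, i.e. −α(T_deep − T_surf′) + β(S_deep − S_surf) = 0.
T_surf′ = T_deep − (β/α)·ΔS = 13.3 − (7.6 × 10⁻⁴/1.6 × 10⁻⁴)·(+0.91) = 8.978 °C.
Cooling required: 18.1 − (8.978) = 9.122 °C.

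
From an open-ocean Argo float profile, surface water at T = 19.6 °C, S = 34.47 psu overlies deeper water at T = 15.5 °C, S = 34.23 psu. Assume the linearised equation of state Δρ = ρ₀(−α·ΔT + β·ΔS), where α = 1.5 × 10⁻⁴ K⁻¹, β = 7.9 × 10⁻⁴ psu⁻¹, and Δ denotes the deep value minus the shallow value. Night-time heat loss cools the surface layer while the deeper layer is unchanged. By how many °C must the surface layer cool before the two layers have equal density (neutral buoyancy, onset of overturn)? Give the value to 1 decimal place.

2.8 °C

Neutral buoyancy requires Δρ = 0, i.e. −α(T_deep − T_surf′) + β(S_deep − S_surf) = 0.
T_surf′ = T_deep − (β/α)·ΔS = 15.5 − (7.9 × 10⁻⁴/1.5 × 10⁻⁴)·(-0.24) = 16.764 °C.
Cooling required: 19.6 − (16.764) = 2.836 °C.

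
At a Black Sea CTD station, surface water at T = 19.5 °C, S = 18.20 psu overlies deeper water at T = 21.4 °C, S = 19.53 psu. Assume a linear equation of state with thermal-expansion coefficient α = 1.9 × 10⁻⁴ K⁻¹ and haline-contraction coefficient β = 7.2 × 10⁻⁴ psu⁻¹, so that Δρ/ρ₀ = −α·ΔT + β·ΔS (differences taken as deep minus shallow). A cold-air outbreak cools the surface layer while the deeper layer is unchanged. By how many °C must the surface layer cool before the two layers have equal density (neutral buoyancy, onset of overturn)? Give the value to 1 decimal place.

3.1 °C

Neutral buoyancy requires Δρ = 0, i.e. −α(T_deep − T_surf′) + β(S_deep − S_surf) = 0.
T_surf′ = T_deep − (β/α)·ΔS = 21.4 − (7.2 × 10⁻⁴/1.9 × 10⁻⁴)·(+1.33) = 16.360 °C.
Cooling required: 19.5 − (16.360) = 3.140 °C.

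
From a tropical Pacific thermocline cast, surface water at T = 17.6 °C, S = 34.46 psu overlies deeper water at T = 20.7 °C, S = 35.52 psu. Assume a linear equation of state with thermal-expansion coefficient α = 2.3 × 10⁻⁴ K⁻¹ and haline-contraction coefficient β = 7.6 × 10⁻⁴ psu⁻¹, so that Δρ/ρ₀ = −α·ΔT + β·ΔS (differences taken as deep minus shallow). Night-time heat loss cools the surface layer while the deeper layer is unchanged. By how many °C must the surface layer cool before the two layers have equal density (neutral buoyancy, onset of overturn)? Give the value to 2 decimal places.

0.40 °C

Neutral buoyancy requires Δρ = 0, i.e. −α(T_deep − T_surf′) + β(S_deep − S_surf) = 0.
T_surf′ = T_deep − (β/α)·ΔS = 20.7 − (7.6 × 10⁻⁴/2.3 × 10⁻⁴)·(+1.06) = 17.1974 °C.
Cooling required: 17.6 − (17.1974) = 0.4026 °C.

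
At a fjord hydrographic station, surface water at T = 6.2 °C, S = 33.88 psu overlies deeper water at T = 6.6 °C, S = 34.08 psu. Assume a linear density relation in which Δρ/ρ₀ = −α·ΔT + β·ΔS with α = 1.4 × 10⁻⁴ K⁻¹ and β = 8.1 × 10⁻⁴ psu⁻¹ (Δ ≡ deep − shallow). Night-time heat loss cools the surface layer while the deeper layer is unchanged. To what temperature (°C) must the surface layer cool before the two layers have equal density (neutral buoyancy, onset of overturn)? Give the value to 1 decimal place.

Neutral buoyancy requires Δρ = 0, i.e. −α(T_deep − T_surf′) + β(S_deep − S_surf) = 0.
T_surf′ = T_deep − (β/α)·ΔS = 6.6 − (8.1 × 10⁻⁴/1.4 × 10⁻⁴)·(+0.20) = 5.443 °C.
Cooling required: 6.2 − (5.443) = 0.757 °C.

5.4 °C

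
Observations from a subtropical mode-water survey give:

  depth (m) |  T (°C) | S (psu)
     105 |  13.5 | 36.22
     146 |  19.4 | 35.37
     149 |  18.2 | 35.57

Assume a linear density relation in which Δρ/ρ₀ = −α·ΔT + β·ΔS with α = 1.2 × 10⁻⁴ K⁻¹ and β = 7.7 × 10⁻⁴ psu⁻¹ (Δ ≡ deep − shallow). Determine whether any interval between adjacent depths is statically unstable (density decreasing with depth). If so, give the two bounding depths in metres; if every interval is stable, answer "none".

105–146 m

Evaluate Δρ/ρ₀ = −αΔT + βΔS across each adjacent pair:
  105–146 m: −αΔT+βΔS = −(1.2 × 10⁻⁴)(+5.9)+(7.7 × 10⁻⁴)(-0.85) = -1.4 × 10⁻³ → UNSTABLE
  146–149 m: −αΔT+βΔS = −(1.2 × 10⁻⁴)(-1.2)+(7.7 × 10⁻⁴)(+0.20) = 3.0 × 10⁻⁴ → stable
The 105–146 m interval has Δρ < 0: lighter water underlies denser water.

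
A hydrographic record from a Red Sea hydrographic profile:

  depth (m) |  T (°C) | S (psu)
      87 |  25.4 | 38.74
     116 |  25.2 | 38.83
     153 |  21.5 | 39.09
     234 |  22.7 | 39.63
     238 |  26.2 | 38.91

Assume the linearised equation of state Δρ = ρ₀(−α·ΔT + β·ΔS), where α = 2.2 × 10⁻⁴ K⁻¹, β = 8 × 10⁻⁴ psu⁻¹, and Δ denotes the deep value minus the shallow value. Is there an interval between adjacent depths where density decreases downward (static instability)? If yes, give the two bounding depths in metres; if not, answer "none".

Evaluate Δρ/ρ₀ = −αΔT + βΔS across each adjacent pair:
  87–116 m: −αΔT+βΔS = −(2.2 × 10⁻⁴)(-0.2)+(8 × 10⁻⁴)(+0.09) = 1.2 × 10⁻⁴ → stable
  116–153 m: −αΔT+βΔS = −(2.2 × 10⁻⁴)(-3.7)+(8 × 10⁻⁴)(+0.26) = 1.0 × 10⁻³ → stable
  153–234 m: −αΔT+βΔS = −(2.2 × 10⁻⁴)(+1.2)+(8 × 10⁻⁴)(+0.54) = 1.7 × 10⁻⁴ → stable
  234–238 m: −αΔT+βΔS = −(2.2 × 10⁻⁴)(+3.5)+(8 × 10⁻⁴)(-0.72) = -1.3 × 10⁻³ → UNSTABLE
The 234–238 m interval has Δρ < 0: lighter water underlies denser water.

234–238 m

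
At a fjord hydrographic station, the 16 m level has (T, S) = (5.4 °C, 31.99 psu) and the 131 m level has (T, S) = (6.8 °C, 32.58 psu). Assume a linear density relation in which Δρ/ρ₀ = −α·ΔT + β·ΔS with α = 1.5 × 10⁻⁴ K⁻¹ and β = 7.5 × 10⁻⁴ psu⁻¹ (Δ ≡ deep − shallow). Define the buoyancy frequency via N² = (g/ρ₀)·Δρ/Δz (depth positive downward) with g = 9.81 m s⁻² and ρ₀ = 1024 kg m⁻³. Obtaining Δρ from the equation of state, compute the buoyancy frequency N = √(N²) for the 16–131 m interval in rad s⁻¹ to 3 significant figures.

4.45 × 10⁻³ rad s⁻¹

ΔT = +1.4 K, ΔS = +0.59 psu (deep − shallow).
Δρ/ρ₀ = −αΔT + βΔS = -2.10 × 10⁻⁴ + 4.425 × 10⁻⁴ = 2.325 × 10⁻⁴, so Δρ ≈ 0.2381 kg m⁻³.
N² = (g/ρ₀)·Δρ/Δz = g·(Δρ/ρ₀)/Δz = 9.81 × 2.325 × 10⁻⁴ / 115 = 1.9833 × 10⁻⁵ s⁻².
N = √(1.9833 × 10⁻⁵) = 4.4534 × 10⁻³ rad s⁻¹ ≈ 4.45 × 10⁻³ rad s⁻¹.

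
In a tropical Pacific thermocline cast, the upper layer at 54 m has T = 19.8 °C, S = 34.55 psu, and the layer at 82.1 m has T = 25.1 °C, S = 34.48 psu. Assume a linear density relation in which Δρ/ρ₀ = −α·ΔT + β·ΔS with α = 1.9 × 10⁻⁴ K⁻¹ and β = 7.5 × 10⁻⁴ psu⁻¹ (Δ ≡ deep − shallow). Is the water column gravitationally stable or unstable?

unstable

ΔT = 25.1 − 19.8 = +5.3 K and ΔS = 34.48 − 34.55 = -0.07 psu (deep − shallow).
−αΔT = -1.007 × 10⁻³; βΔS = -5.25 × 10⁻⁵; sum Δρ/ρ₀ = -1.0595 × 10⁻³.
Δρ/ρ₀ < 0, so Δρ < 0: deeper water is lighter → statically unstable; the column would overturn.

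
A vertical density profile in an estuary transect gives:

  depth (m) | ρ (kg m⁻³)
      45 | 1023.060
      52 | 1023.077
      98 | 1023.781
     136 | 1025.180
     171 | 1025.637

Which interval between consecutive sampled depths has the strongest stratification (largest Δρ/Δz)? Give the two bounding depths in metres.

98–136 m

Compute the density gradient over each adjacent pair:
  45–52 m: Δρ/Δz = 0.017/7 = 2.4 × 10⁻³ kg m⁻⁴
  52–98 m: Δρ/Δz = 0.704/46 = 0.015 kg m⁻⁴
  98–136 m: Δρ/Δz = 1.399/38 = 0.037 kg m⁻⁴
  136–171 m: Δρ/Δz = 0.457/35 = 0.013 kg m⁻⁴
The largest gradient is in the 98–136 m interval — the pycnocline.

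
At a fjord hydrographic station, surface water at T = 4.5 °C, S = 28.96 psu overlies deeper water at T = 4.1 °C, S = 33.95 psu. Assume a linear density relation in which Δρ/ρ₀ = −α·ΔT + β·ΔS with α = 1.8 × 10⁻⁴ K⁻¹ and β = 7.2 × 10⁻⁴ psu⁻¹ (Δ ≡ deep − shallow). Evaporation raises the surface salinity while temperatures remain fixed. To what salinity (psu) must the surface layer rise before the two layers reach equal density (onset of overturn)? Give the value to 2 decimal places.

34.05 psu

Neutral buoyancy requires −α(T_deep − T_surf) + β(S_deep − S_surf′) = 0.
S_surf′ = S_deep − (α/β)·ΔT = 33.95 − (1.8 × 10⁻⁴/7.2 × 10⁻⁴)·(-0.4) = 34.0500 psu.
Increase required: 34.0500 − 28.96 = 5.0900 psu.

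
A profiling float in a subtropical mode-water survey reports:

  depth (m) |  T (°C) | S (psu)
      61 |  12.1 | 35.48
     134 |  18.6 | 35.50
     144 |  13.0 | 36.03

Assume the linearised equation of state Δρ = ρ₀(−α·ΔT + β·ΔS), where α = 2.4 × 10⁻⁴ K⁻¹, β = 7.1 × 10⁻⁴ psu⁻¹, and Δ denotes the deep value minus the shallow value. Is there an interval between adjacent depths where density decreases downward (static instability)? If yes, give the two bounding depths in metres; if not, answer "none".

61–134 m

Evaluate Δρ/ρ₀ = −αΔT + βΔS across each adjacent pair:
  61–134 m: −αΔT+βΔS = −(2.4 × 10⁻⁴)(+6.5)+(7.1 × 10⁻⁴)(+0.02) = -1.5 × 10⁻³ → UNSTABLE
  134–144 m: −αΔT+βΔS = −(2.4 × 10⁻⁴)(-5.6)+(7.1 × 10⁻⁴)(+0.53) = 1.7 × 10⁻³ → stable
The 61–134 m interval has Δρ < 0: lighter water underlies denser water.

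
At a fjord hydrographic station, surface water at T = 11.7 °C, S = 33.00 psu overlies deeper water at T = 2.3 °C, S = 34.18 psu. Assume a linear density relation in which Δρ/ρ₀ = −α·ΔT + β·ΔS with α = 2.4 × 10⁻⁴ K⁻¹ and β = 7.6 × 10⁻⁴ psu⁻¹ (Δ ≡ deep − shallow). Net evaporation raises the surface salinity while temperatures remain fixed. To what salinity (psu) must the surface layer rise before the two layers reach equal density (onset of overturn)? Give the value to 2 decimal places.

Neutral buoyancy requires −α(T_deep − T_surf) + β(S_deep − S_surf′) = 0.
S_surf′ = S_deep − (α/β)·ΔT = 34.18 − (2.4 × 10⁻⁴/7.6 × 10⁻⁴)·(-9.4) = 37.1484 psu.
Increase required: 37.1484 − 33.00 = 4.1484 psu.

37.15 psu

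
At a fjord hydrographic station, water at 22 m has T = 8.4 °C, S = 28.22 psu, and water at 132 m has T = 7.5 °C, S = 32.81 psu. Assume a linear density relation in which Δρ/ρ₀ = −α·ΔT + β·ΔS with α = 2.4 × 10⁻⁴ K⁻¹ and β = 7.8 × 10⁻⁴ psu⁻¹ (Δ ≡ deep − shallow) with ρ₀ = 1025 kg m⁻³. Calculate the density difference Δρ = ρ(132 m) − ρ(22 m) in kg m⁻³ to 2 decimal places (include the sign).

+3.89 kg m⁻³

ΔT = -0.9 K, ΔS = +4.59 psu (deep − shallow).
Δρ/ρ₀ = −(2.4 × 10⁻⁴)(-0.9) + (7.8 × 10⁻⁴)(+4.59) = 3.7962 × 10⁻³.
Δρ = 1025 × (3.7962 × 10⁻³) = +3.89 kg m⁻³.
Positive Δρ: denser below, stable.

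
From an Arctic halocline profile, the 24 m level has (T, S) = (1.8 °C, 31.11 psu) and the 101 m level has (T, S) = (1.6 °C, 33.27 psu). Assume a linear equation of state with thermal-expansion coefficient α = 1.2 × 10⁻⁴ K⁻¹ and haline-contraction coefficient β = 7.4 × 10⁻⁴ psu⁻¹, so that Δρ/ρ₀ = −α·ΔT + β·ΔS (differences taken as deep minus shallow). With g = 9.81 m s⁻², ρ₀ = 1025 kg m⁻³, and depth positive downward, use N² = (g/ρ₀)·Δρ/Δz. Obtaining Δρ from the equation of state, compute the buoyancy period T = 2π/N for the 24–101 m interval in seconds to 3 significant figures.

437 s

ΔT = -0.2 K, ΔS = +2.16 psu (deep − shallow).
Δρ/ρ₀ = −αΔT + βΔS = 2.40 × 10⁻⁵ + 1.5984 × 10⁻³ = 1.6224 × 10⁻³, so Δρ ≈ 1.663 kg m⁻³.
N² = (g/ρ₀)·Δρ/Δz = g·(Δρ/ρ₀)/Δz = 9.81 × 1.6224 × 10⁻³ / 77 = 2.0670 × 10⁻⁴ s⁻².
N = √(2.0670 × 10⁻⁴) = 0.014377 rad s⁻¹ → T = 2π/N = 437.03 s ≈ 437 s.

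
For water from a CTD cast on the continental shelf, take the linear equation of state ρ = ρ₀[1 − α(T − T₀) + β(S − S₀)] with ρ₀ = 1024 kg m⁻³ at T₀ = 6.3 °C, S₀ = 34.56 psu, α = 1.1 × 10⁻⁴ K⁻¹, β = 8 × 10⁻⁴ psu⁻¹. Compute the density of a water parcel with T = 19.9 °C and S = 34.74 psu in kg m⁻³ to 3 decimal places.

1022.616 kg m⁻³

T − T₀ = +13.6 K, S − S₀ = +0.18 psu.
Bracket = 1 − α·(+13.6) + β·(+0.18) = 1 + (-1.352 × 10⁻³) = 0.9986480.
ρ = 1024 × 0.9986480 = 1022.616 kg m⁻³.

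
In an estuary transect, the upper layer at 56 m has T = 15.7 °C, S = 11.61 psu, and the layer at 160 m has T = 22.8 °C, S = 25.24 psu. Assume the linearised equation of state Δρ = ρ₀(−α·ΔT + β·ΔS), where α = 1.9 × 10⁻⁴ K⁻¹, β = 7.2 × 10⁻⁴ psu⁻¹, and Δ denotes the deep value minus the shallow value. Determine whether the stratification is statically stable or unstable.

ΔT = 22.8 − 15.7 = +7.1 K and ΔS = 25.24 − 11.61 = +13.63 psu (deep − shallow).
−αΔT = -1.349 × 10⁻³; βΔS = 9.8136 × 10⁻³; sum Δρ/ρ₀ = 8.4646 × 10⁻³.
Δρ/ρ₀ > 0, so Δρ > 0: deeper water is denser → statically stable.

stable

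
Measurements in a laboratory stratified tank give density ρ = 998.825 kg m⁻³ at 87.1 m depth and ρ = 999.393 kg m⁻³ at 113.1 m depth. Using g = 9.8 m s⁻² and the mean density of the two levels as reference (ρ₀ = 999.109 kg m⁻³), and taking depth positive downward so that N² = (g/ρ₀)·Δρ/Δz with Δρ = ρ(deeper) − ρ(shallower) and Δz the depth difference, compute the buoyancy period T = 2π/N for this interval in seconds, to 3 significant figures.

Δρ = 999.393 − 998.825 = 0.568 kg m⁻³ over Δz = 113.1 − 87.1 = 26 m.
N² = (9.8/999.109) × (0.568/26) = 2.1428 × 10⁻⁴ s⁻².
N = √(2.1428 × 10⁻⁴) = 0.014638 rad s⁻¹, so T = 2π/N = 429.24 s ≈ 429 s.

429 s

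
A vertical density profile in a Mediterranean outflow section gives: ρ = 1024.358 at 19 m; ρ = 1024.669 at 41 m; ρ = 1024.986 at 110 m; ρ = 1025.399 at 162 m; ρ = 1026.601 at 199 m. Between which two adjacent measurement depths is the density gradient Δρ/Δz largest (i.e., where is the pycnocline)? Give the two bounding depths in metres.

Compute the density gradient over each adjacent pair:
  19–41 m: Δρ/Δz = 0.311/22 = 0.014 kg m⁻⁴
  41–110 m: Δρ/Δz = 0.317/69 = 4.6 × 10⁻³ kg m⁻⁴
  110–162 m: Δρ/Δz = 0.413/52 = 7.9 × 10⁻³ kg m⁻⁴
  162–199 m: Δρ/Δz = 1.202/37 = 0.032 kg m⁻⁴
The largest gradient is in the 162–199 m interval — the pycnocline.

162–199 m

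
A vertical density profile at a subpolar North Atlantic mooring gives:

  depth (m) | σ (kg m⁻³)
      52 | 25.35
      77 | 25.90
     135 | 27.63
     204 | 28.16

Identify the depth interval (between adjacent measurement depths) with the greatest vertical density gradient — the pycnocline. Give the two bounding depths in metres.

Compute the density gradient over each adjacent pair:
  52–77 m: Δρ/Δz = 0.55/25 = 0.022 kg m⁻⁴
  77–135 m: Δρ/Δz = 1.73/58 = 0.030 kg m⁻⁴
  135–204 m: Δρ/Δz = 0.53/69 = 7.7 × 10⁻³ kg m⁻⁴
The largest gradient is in the 77–135 m interval — the pycnocline.

77–135 m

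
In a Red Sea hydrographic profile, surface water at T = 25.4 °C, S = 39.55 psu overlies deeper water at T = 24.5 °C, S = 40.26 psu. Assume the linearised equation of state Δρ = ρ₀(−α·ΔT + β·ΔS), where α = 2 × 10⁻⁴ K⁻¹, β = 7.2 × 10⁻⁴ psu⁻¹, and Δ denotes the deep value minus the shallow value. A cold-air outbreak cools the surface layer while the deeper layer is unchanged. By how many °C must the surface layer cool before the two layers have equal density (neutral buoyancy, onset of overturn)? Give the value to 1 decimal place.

Neutral buoyancy requires Δρ = 0, i.e. −α(T_deep − T_surf′) + β(S_deep − S_surf) = 0.
T_surf′ = T_deep − (β/α)·ΔS = 24.5 − (7.2 × 10⁻⁴/2 × 10⁻⁴)·(+0.71) = 21.944 °C.
Cooling required: 25.4 − (21.944) = 3.456 °C.

3.5 °C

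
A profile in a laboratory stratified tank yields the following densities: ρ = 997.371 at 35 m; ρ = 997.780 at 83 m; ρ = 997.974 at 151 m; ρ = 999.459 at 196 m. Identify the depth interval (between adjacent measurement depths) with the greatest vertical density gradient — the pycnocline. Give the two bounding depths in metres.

151–196 m

Compute the density gradient over each adjacent pair:
  35–83 m: Δρ/Δz = 0.409/48 = 8.5 × 10⁻³ kg m⁻⁴
  83–151 m: Δρ/Δz = 0.194/68 = 2.9 × 10⁻³ kg m⁻⁴
  151–196 m: Δρ/Δz = 1.485/45 = 0.033 kg m⁻⁴
The largest gradient is in the 151–196 m interval — the pycnocline.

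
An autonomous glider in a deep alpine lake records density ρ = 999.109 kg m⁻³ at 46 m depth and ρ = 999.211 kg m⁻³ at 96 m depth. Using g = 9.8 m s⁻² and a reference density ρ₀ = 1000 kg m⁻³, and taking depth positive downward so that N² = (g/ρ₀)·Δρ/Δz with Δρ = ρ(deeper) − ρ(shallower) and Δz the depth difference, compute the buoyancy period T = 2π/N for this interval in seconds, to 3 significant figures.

1.41 × 10³ s

Δρ = 999.211 − 999.109 = 0.102 kg m⁻³ over Δz = 96 − 46 = 50 m.
N² = (9.8/1000) × (0.102/50) = 1.9992 × 10⁻⁵ s⁻².
N = √(1.9992 × 10⁻⁵) = 4.4712 × 10⁻³ rad s⁻¹, so T = 2π/N = 1.4053 × 10³ s ≈ 1.41 × 10³ s.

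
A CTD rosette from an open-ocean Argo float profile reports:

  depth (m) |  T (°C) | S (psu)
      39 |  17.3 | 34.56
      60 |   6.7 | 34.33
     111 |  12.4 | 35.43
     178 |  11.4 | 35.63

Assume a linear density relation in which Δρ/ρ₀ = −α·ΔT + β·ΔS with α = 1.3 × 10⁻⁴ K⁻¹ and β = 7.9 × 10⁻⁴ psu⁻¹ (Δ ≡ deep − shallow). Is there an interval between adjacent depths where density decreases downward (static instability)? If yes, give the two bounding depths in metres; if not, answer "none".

Evaluate Δρ/ρ₀ = −αΔT + βΔS across each adjacent pair:
  39–60 m: −αΔT+βΔS = −(1.3 × 10⁻⁴)(-10.6)+(7.9 × 10⁻⁴)(-0.23) = 1.2 × 10⁻³ → stable
  60–111 m: −αΔT+βΔS = −(1.3 × 10⁻⁴)(+5.7)+(7.9 × 10⁻⁴)(+1.10) = 1.3 × 10⁻⁴ → stable
  111–178 m: −αΔT+βΔS = −(1.3 × 10⁻⁴)(-1.0)+(7.9 × 10⁻⁴)(+0.20) = 2.9 × 10⁻⁴ → stable
Every interval has Δρ > 0: the column is stably stratified throughout.

none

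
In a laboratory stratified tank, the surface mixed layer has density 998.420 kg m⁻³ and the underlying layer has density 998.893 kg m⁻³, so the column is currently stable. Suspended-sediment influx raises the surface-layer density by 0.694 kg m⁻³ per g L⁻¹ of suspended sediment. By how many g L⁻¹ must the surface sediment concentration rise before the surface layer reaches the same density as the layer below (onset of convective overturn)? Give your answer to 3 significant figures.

Density deficit of the surface layer: 998.893 − 998.420 = 0.473 kg m⁻³.
Required change = 0.473 / 0.694 = 0.682 g L⁻¹.

0.682 g L⁻¹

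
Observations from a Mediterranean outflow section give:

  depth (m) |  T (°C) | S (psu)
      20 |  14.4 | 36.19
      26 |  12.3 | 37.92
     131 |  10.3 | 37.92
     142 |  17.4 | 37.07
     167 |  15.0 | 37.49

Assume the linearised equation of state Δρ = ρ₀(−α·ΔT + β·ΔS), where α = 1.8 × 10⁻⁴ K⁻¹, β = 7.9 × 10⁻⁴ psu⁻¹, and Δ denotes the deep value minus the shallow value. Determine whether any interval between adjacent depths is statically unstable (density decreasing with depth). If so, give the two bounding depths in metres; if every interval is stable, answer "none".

Evaluate Δρ/ρ₀ = −αΔT + βΔS across each adjacent pair:
  20–26 m: −αΔT+βΔS = −(1.8 × 10⁻⁴)(-2.1)+(7.9 × 10⁻⁴)(+1.73) = 1.7 × 10⁻³ → stable
  26–131 m: −αΔT+βΔS = −(1.8 × 10⁻⁴)(-2.0)+(7.9 × 10⁻⁴)(+0.00) = 3.6 × 10⁻⁴ → stable
  131–142 m: −αΔT+βΔS = −(1.8 × 10⁻⁴)(+7.1)+(7.9 × 10⁻⁴)(-0.85) = -1.9 × 10⁻³ → UNSTABLE
  142–167 m: −αΔT+βΔS = −(1.8 × 10⁻⁴)(-2.4)+(7.9 × 10⁻⁴)(+0.42) = 7.6 × 10⁻⁴ → stable
The 131–142 m interval has Δρ < 0: lighter water underlies denser water.

131–142 m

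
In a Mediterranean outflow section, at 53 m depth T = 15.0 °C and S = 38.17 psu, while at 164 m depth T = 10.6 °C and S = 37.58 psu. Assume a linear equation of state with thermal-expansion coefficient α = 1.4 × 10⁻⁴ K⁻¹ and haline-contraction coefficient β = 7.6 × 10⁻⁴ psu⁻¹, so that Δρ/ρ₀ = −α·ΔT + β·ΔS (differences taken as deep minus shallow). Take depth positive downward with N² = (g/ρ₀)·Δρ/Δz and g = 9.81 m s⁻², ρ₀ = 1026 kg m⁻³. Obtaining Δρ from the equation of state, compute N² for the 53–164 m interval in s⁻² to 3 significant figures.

ΔT = -4.4 K, ΔS = -0.59 psu (deep − shallow).
Δρ/ρ₀ = −αΔT + βΔS = 6.16 × 10⁻⁴ − 4.484 × 10⁻⁴ = 1.676 × 10⁻⁴, so Δρ ≈ 0.1720 kg m⁻³.
N² = (g/ρ₀)·Δρ/Δz = g·(Δρ/ρ₀)/Δz = 9.81 × 1.676 × 10⁻⁴ / 111 = 1.4812 × 10⁻⁵ s⁻² ≈ 1.48 × 10⁻⁵ s⁻².

1.48 × 10⁻⁵ s⁻²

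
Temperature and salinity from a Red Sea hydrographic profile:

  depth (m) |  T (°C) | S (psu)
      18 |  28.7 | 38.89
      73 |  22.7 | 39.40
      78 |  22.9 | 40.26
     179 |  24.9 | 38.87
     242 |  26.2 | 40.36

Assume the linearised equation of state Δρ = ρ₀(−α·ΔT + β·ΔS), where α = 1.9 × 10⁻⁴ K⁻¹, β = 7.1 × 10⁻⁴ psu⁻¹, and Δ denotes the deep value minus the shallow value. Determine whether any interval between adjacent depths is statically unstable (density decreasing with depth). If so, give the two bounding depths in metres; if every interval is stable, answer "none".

Evaluate Δρ/ρ₀ = −αΔT + βΔS across each adjacent pair:
  18–73 m: −αΔT+βΔS = −(1.9 × 10⁻⁴)(-6.0)+(7.1 × 10⁻⁴)(+0.51) = 1.5 × 10⁻³ → stable
  73–78 m: −αΔT+βΔS = −(1.9 × 10⁻⁴)(+0.2)+(7.1 × 10⁻⁴)(+0.86) = 5.7 × 10⁻⁴ → stable
  78–179 m: −αΔT+βΔS = −(1.9 × 10⁻⁴)(+2.0)+(7.1 × 10⁻⁴)(-1.39) = -1.4 × 10⁻³ → UNSTABLE
  179–242 m: −αΔT+βΔS = −(1.9 × 10⁻⁴)(+1.3)+(7.1 × 10⁻⁴)(+1.49) = 8.1 × 10⁻⁴ → stable
The 78–179 m interval has Δρ < 0: lighter water underlies denser water.

78–179 m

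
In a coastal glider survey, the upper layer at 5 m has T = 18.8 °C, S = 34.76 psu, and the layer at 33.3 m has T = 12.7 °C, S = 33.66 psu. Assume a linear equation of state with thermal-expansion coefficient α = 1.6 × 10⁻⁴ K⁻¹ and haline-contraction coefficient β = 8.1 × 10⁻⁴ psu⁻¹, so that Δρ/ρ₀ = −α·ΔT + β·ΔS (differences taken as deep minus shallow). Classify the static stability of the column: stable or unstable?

ΔT = 12.7 − 18.8 = -6.1 K and ΔS = 33.66 − 34.76 = -1.10 psu (deep − shallow).
−αΔT = 9.76 × 10⁻⁴; βΔS = -8.91 × 10⁻⁴; sum Δρ/ρ₀ = 8.50 × 10⁻⁵.
Δρ/ρ₀ > 0, so Δρ > 0: deeper water is denser → statically stable.

stable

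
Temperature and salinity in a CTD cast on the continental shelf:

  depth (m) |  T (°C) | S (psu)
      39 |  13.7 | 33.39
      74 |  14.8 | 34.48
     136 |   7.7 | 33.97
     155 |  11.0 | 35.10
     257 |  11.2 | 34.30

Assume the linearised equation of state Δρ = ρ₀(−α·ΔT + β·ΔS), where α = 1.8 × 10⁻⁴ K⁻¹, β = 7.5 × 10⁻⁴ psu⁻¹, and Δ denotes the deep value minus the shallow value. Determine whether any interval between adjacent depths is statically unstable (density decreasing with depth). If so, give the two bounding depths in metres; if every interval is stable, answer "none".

155–257 m

Evaluate Δρ/ρ₀ = −αΔT + βΔS across each adjacent pair:
  39–74 m: −αΔT+βΔS = −(1.8 × 10⁻⁴)(+1.1)+(7.5 × 10⁻⁴)(+1.09) = 6.2 × 10⁻⁴ → stable
  74–136 m: −αΔT+βΔS = −(1.8 × 10⁻⁴)(-7.1)+(7.5 × 10⁻⁴)(-0.51) = 9.0 × 10⁻⁴ → stable
  136–155 m: −αΔT+βΔS = −(1.8 × 10⁻⁴)(+3.3)+(7.5 × 10⁻⁴)(+1.13) = 2.5 × 10⁻⁴ → stable
  155–257 m: −αΔT+βΔS = −(1.8 × 10⁻⁴)(+0.2)+(7.5 × 10⁻⁴)(-0.80) = -6.4 × 10⁻⁴ → UNSTABLE
The 155–257 m interval has Δρ < 0: lighter water underlies denser water.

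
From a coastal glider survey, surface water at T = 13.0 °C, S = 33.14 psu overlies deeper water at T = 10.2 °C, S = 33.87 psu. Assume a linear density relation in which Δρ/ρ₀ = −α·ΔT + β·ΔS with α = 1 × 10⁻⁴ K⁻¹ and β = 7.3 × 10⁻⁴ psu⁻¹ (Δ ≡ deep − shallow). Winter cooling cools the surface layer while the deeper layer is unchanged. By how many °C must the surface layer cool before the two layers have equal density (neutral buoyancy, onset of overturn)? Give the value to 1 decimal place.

8.1 °C

Neutral buoyancy requires Δρ = 0, i.e. −α(T_deep − T_surf′) + β(S_deep − S_surf) = 0.
T_surf′ = T_deep − (β/α)·ΔS = 10.2 − (7.3 × 10⁻⁴/1 × 10⁻⁴)·(+0.73) = 4.871 °C.
Cooling required: 13.0 − (4.871) = 8.129 °C.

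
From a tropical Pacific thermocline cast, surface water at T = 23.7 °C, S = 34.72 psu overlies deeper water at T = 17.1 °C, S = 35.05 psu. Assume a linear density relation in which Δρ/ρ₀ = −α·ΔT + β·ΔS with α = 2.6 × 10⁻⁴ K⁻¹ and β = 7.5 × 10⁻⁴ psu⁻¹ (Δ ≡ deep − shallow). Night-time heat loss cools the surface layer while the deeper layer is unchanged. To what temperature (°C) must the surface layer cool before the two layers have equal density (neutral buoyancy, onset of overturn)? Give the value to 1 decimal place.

16.1 °C

Neutral buoyancy requires Δρ = 0, i.e. −α(T_deep − T_surf′) + β(S_deep − S_surf) = 0.
T_surf′ = T_deep − (β/α)·ΔS = 17.1 − (7.5 × 10⁻⁴/2.6 × 10⁻⁴)·(+0.33) = 16.148 °C.
Cooling required: 23.7 − (16.148) = 7.552 °C.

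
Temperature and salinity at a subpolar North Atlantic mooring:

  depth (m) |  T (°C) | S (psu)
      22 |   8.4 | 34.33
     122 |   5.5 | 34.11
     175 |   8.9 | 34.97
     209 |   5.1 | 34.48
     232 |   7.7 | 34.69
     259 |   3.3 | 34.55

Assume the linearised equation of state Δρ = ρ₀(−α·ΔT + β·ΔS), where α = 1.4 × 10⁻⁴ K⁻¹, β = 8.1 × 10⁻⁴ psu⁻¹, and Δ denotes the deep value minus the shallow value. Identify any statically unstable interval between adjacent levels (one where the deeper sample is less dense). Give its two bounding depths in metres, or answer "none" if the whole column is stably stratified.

Evaluate Δρ/ρ₀ = −αΔT + βΔS across each adjacent pair:
  22–122 m: −αΔT+βΔS = −(1.4 × 10⁻⁴)(-2.9)+(8.1 × 10⁻⁴)(-0.22) = 2.3 × 10⁻⁴ → stable
  122–175 m: −αΔT+βΔS = −(1.4 × 10⁻⁴)(+3.4)+(8.1 × 10⁻⁴)(+0.86) = 2.2 × 10⁻⁴ → stable
  175–209 m: −αΔT+βΔS = −(1.4 × 10⁻⁴)(-3.8)+(8.1 × 10⁻⁴)(-0.49) = 1.4 × 10⁻⁴ → stable
  209–232 m: −αΔT+βΔS = −(1.4 × 10⁻⁴)(+2.6)+(8.1 × 10⁻⁴)(+0.21) = -1.9 × 10⁻⁴ → UNSTABLE
  232–259 m: −αΔT+βΔS = −(1.4 × 10⁻⁴)(-4.4)+(8.1 × 10⁻⁴)(-0.14) = 5.0 × 10⁻⁴ → stable
The 209–232 m interval has Δρ < 0: lighter water underlies denser water.

209–232 m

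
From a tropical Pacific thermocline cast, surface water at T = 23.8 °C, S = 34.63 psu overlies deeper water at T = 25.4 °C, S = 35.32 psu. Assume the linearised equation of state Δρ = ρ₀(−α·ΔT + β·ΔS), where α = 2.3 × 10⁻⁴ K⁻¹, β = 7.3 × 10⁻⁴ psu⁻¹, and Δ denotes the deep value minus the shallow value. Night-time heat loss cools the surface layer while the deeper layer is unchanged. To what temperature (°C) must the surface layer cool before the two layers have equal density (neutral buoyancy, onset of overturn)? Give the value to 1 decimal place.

23.2 °C

Neutral buoyancy requires Δρ = 0, i.e. −α(T_deep − T_surf′) + β(S_deep − S_surf) = 0.
T_surf′ = T_deep − (β/α)·ΔS = 25.4 − (7.3 × 10⁻⁴/2.3 × 10⁻⁴)·(+0.69) = 23.210 °C.
Cooling required: 23.8 − (23.210) = 0.590 °C.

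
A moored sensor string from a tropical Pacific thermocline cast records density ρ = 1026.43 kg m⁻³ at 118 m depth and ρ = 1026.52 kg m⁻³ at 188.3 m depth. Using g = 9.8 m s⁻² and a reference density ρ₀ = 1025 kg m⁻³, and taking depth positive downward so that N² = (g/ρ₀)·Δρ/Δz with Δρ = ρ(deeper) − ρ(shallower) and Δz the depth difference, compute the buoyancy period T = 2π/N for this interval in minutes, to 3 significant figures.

29.9 min

Δρ = 1026.52 − 1026.43 = 0.09 kg m⁻³ over Δz = 188.3 − 118 = 70.3 m.
N² = (9.8/1025) × (0.09/70.3) = 1.2240 × 10⁻⁵ s⁻².
N = √(1.2240 × 10⁻⁵) = 3.4986 × 10⁻³ rad s⁻¹, so T = 2π/N = 1.7959 × 10³ s = 29.932 min ≈ 29.9 min.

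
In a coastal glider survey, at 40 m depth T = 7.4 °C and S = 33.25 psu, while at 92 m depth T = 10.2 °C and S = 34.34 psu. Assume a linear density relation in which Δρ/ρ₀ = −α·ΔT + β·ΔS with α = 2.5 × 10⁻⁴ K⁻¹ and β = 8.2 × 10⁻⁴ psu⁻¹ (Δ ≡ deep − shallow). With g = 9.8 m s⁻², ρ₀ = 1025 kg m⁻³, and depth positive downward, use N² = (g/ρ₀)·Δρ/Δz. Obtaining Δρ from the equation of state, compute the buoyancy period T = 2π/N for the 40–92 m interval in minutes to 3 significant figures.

17.3 min

ΔT = +2.8 K, ΔS = +1.09 psu (deep − shallow).
Δρ/ρ₀ = −αΔT + βΔS = -7.00 × 10⁻⁴ + 8.938 × 10⁻⁴ = 1.938 × 10⁻⁴, so Δρ ≈ 0.1986 kg m⁻³.
N² = (g/ρ₀)·Δρ/Δz = g·(Δρ/ρ₀)/Δz = 9.8 × 1.938 × 10⁻⁴ / 52 = 3.6524 × 10⁻⁵ s⁻².
N = √(3.6524 × 10⁻⁵) = 6.0435 × 10⁻³ rad s⁻¹ → T = 2π/N = 1.0397 × 10³ s = 17.328 min ≈ 17.3 min.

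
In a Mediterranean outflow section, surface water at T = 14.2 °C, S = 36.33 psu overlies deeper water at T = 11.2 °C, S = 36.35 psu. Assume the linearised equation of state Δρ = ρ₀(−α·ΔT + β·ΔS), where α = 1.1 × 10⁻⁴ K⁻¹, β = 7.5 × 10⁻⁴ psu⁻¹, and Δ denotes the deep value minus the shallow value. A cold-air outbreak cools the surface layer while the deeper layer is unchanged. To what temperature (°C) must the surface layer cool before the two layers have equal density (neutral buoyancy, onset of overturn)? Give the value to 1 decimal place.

11.1 °C

Neutral buoyancy requires Δρ = 0, i.e. −α(T_deep − T_surf′) + β(S_deep − S_surf) = 0.
T_surf′ = T_deep − (β/α)·ΔS = 11.2 − (7.5 × 10⁻⁴/1.1 × 10⁻⁴)·(+0.02) = 11.064 °C.
Cooling required: 14.2 − (11.064) = 3.136 °C.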